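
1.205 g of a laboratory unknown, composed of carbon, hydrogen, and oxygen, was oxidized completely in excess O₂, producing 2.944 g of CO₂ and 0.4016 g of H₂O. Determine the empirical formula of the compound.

mol C = 2.944 g CO₂ ÷ 44.009 g/mol = 0.066895 mol
mol H = 2 × 0.4016 g H₂O ÷ 18.015 g/mol = 0.044585 mol
mass O = 1.205 − (0.80348 + 0.044942) = 0.35658 g → mol O = 0.35658 ÷ 15.999 = 0.022287 mol
Divide by the smallest (0.022287 mol): C 3.001, H 2.000, O 1.000

C3H2O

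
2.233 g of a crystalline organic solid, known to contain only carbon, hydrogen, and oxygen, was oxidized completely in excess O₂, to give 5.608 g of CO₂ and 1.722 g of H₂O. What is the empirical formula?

mol C = 5.608 g CO₂ ÷ 44.009 g/mol = 0.12743 mol
mol H = 2 × 1.722 g H₂O ÷ 18.015 g/mol = 0.19117 mol
mass O = 2.233 − (1.5305 + 0.19270) = 0.50975 g → mol O = 0.50975 ÷ 15.999 = 0.031862 mol
Divide by the smallest (0.031862 mol): C 3.999, H 6.000, O 1.000

C4H6O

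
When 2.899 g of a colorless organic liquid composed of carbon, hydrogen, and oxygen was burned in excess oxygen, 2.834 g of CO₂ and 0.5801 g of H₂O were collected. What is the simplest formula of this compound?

CHO2

mol C = 2.834 g CO₂ ÷ 44.009 g/mol = 0.064396 mol
mol H = 2 × 0.5801 g H₂O ÷ 18.015 g/mol = 0.064402 mol
mass O = 2.899 − (0.77346 + 0.064917) = 2.0606 g → mol O = 2.0606 ÷ 15.999 = 0.12880 mol
Divide by the smallest (0.064396 mol): C 1.000, H 1.000, O 2.000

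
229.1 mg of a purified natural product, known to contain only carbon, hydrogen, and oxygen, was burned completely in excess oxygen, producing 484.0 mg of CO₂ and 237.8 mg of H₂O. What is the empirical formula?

C5H12O2

mol C = 0.4840 g CO₂ ÷ 44.009 g/mol = 0.010998 mol
mol H = 2 × 0.2378 g H₂O ÷ 18.015 g/mol = 0.026400 mol
mass O = 0.2291 − (0.13209 + 0.026611) = 0.070395 g → mol O = 0.070395 ÷ 15.999 = 0.0043999 mol
Divide by the smallest (0.0043999 mol): C 2.500, H 6.000, O 1.000
Multiplying each by 2 gives whole numbers: C 5.00, H 12.00, O 2.00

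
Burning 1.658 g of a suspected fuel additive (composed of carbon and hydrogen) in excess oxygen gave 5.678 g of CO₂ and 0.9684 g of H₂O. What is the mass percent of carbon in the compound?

93.46%

mol C = 5.678 g CO₂ ÷ 44.009 g/mol = 0.12902 mol
mol H = 2 × 0.9684 g H₂O ÷ 18.015 g/mol = 0.10751 mol
mass % C = 1.5496 g ÷ 1.658 g × 100%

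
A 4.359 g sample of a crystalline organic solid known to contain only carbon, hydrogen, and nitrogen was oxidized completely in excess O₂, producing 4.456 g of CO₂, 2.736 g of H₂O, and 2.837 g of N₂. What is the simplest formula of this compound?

mol C = 4.456 g CO₂ ÷ 44.009 g/mol = 0.10125 mol
mol H = 2 × 2.736 g H₂O ÷ 18.015 g/mol = 0.30375 mol
mol N = 2 × 2.837 g N₂ ÷ 28.014 g/mol = 0.20254 mol
Divide by the smallest (0.10125 mol): C 1.000, H 3.000, N 2.000

CH3N2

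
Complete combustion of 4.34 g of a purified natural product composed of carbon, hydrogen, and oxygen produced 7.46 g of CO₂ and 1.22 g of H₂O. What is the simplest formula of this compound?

C5H4O4

mol C = 7.46 g CO₂ ÷ 44.009 g/mol = 0.1695 mol
mol H = 2 × 1.22 g H₂O ÷ 18.015 g/mol = 0.1354 mol
mass O = 4.34 − (2.036 + 0.1365) = 2.167 g → mol O = 2.167 ÷ 15.999 = 0.1355 mol
Divide by the smallest (0.1354 mol): C 1.252, H 1.000, O 1.000
Multiplying each by 4 gives whole numbers: C 5.01, H 4.00, O 4.00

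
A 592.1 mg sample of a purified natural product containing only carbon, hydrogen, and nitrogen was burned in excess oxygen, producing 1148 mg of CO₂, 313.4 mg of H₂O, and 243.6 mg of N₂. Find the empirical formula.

mol C = 1.148 g CO₂ ÷ 44.009 g/mol = 0.026086 mol
mol H = 2 × 0.3134 g H₂O ÷ 18.015 g/mol = 0.034793 mol
mol N = 2 × 0.2436 g N₂ ÷ 28.014 g/mol = 0.017391 mol
Divide by the smallest (0.017391 mol): C 1.500, H 2.001, N 1.000
Multiplying each by 2 gives whole numbers: C 3.00, H 4.00, N 2.00

C3H4N2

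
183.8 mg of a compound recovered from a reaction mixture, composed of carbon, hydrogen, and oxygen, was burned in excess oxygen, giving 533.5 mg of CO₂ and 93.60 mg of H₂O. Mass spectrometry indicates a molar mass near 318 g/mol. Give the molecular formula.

C21H18O3

mol C = 0.5335 g CO₂ ÷ 44.009 g/mol = 0.012123 mol
mol H = 2 × 0.09360 g H₂O ÷ 18.015 g/mol = 0.010391 mol
mass O = 0.1838 − (0.14560 + 0.010474) = 0.027722 g → mol O = 0.027722 ÷ 15.999 = 0.0017327 mol
Divide by the smallest (0.0017327 mol): C 6.996, H 5.997, O 1.000
Empirical formula: C7H6O
Empirical-formula mass = 106.12 g/mol; 318 ÷ 106.12 ≈ 3, so the molecular formula is C21H18O3.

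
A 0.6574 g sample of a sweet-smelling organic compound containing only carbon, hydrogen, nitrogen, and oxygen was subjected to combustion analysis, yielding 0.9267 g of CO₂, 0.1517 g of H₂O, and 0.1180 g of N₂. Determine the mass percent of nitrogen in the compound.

mol C = 0.9267 g CO₂ ÷ 44.009 g/mol = 0.021057 mol
mol H = 2 × 0.1517 g H₂O ÷ 18.015 g/mol = 0.016842 mol
mol N = 2 × 0.1180 g N₂ ÷ 28.014 g/mol = 0.0084244 mol
mass O = 0.6574 − (0.25292 + 0.016976 + 0.11800) = 0.26951 g → mol O = 0.26951 ÷ 15.999 = 0.016845 mol
mass % N = 0.11800 g ÷ 0.6574 g × 100%

17.95%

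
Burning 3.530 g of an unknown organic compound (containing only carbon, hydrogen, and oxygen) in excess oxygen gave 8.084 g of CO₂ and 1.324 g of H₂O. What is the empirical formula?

mol C = 8.084 g CO₂ ÷ 44.009 g/mol = 0.18369 mol
mol H = 2 × 1.324 g H₂O ÷ 18.015 g/mol = 0.14699 mol
mass O = 3.530 − (2.2063 + 0.14816) = 1.1755 g → mol O = 1.1755 ÷ 15.999 = 0.073476 mol
Divide by the smallest (0.073476 mol): C 2.500, H 2.001, O 1.000
Multiplying each by 2 gives whole numbers: C 5.00, H 4.00, O 2.00

C5H4O2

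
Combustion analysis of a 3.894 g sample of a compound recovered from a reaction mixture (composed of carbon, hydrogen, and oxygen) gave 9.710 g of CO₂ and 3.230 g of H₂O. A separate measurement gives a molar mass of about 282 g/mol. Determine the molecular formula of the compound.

C16H26O4

mol C = 9.710 g CO₂ ÷ 44.009 g/mol = 0.22064 mol
mol H = 2 × 3.230 g H₂O ÷ 18.015 g/mol = 0.35859 mol
mass O = 3.894 − (2.6501 + 0.36146) = 0.88247 g → mol O = 0.88247 ÷ 15.999 = 0.055158 mol
Divide by the smallest (0.055158 mol): C 4.000, H 6.501, O 1.000
Multiplying each by 2 gives whole numbers: C 8.00, H 13.00, O 2.00
Empirical formula: C8H13O2
Empirical-formula mass = 141.19 g/mol; 282 ÷ 141.19 ≈ 2, so the molecular formula is C16H26O4.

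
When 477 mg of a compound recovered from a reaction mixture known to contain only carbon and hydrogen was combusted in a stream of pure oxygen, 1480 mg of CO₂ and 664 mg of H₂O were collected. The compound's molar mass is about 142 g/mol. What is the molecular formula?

mol C = 1.48 g CO₂ ÷ 44.009 g/mol = 0.03363 mol
mol H = 2 × 0.664 g H₂O ÷ 18.015 g/mol = 0.07372 mol
Divide by the smallest (0.03363 mol): C 1.000, H 2.192
Multiplying each by 5 gives whole numbers: C 5.00, H 10.96
Empirical formula: C5H11
Empirical-formula mass = 71.14 g/mol; 142 ÷ 71.14 ≈ 2, so the molecular formula is C10H22.

C10H22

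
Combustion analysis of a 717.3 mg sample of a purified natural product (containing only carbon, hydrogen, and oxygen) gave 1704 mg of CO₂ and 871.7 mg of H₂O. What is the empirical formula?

C4H10O

mol C = 1.704 g CO₂ ÷ 44.009 g/mol = 0.038719 mol
mol H = 2 × 0.8717 g H₂O ÷ 18.015 g/mol = 0.096775 mol
mass O = 0.7173 − (0.46506 + 0.097549) = 0.15469 g → mol O = 0.15469 ÷ 15.999 = 0.0096689 mol
Divide by the smallest (0.0096689 mol): C 4.005, H 10.009, O 1.000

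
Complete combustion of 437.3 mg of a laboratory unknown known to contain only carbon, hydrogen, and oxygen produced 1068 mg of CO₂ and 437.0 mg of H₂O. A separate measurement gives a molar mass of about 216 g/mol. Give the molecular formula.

mol C = 1.068 g CO₂ ÷ 44.009 g/mol = 0.024268 mol
mol H = 2 × 0.4370 g H₂O ÷ 18.015 g/mol = 0.048515 mol
mass O = 0.4373 − (0.29148 + 0.048903) = 0.096917 g → mol O = 0.096917 ÷ 15.999 = 0.0060577 mol
Divide by the smallest (0.0060577 mol): C 4.006, H 8.009, O 1.000
Empirical formula: C4H8O
Empirical-formula mass = 72.11 g/mol; 216 ÷ 72.11 ≈ 3, so the molecular formula is C12H24O3.

C12H24O3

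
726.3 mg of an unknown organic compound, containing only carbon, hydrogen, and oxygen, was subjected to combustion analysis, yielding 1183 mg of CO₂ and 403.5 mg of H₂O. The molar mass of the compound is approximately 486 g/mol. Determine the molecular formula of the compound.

mol C = 1.183 g CO₂ ÷ 44.009 g/mol = 0.026881 mol
mol H = 2 × 0.4035 g H₂O ÷ 18.015 g/mol = 0.044796 mol
mass O = 0.7263 − (0.32287 + 0.045154) = 0.35828 g → mol O = 0.35828 ÷ 15.999 = 0.022394 mol
Divide by the smallest (0.022394 mol): C 1.200, H 2.000, O 1.000
Multiplying each by 5 gives whole numbers: C 6.00, H 10.00, O 5.00
Empirical formula: C6H10O5
Empirical-formula mass = 162.14 g/mol; 486 ÷ 162.14 ≈ 3, so the molecular formula is C18H30O15.

C18H30O15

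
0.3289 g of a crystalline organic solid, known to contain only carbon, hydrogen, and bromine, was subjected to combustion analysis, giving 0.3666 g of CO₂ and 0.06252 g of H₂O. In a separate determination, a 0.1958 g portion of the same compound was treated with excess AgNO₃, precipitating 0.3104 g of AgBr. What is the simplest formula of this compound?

C6H5Br2

mol C = 0.3666 g CO₂ ÷ 44.009 g/mol = 0.0083301 mol
mol H = 2 × 0.06252 g H₂O ÷ 18.015 g/mol = 0.0069409 mol
From the AgBr data: mol Br per gram of compound = (0.3104 ÷ 187.772) ÷ 0.1958 = 0.0084426 mol/g, so in the 0.3289 g combustion sample mol Br = 0.0027768 mol
Divide by the smallest (0.0027768 mol): C 3.000, H 2.500, Br 1.000
Multiplying each by 2 gives whole numbers: C 6.00, H 5.00, Br 2.00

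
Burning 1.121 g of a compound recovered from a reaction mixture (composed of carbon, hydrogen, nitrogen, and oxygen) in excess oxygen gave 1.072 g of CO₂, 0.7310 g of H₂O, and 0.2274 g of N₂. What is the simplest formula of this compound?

mol C = 1.072 g CO₂ ÷ 44.009 g/mol = 0.024359 mol
mol H = 2 × 0.7310 g H₂O ÷ 18.015 g/mol = 0.081155 mol
mol N = 2 × 0.2274 g N₂ ÷ 28.014 g/mol = 0.016235 mol
mass O = 1.121 − (0.29257 + 0.081804 + 0.22740) = 0.51922 g → mol O = 0.51922 ÷ 15.999 = 0.032454 mol
Divide by the smallest (0.016235 mol): C 1.500, H 4.999, N 1.000, O 1.999
Multiplying each by 2 gives whole numbers: C 3.00, H 10.00, N 2.00, O 4.00

C3H10N2O4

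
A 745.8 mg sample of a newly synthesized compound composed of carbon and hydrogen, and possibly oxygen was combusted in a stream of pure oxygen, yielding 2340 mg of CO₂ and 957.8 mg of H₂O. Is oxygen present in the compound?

mol C = 2.340 g CO₂ ÷ 44.009 g/mol = 0.053171 mol
mol H = 2 × 0.9578 g H₂O ÷ 18.015 g/mol = 0.10633 mol
C and H together account for 0.74582 g — essentially the entire 0.7458 g sample — so the compound contains no oxygen.

no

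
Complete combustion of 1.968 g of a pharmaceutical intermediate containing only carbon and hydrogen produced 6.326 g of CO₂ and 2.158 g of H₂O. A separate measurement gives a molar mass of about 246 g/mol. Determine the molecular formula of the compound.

mol C = 6.326 g CO₂ ÷ 44.009 g/mol = 0.14374 mol
mol H = 2 × 2.158 g H₂O ÷ 18.015 g/mol = 0.23958 mol
Divide by the smallest (0.14374 mol): C 1.000, H 1.667
Multiplying each by 3 gives whole numbers: C 3.00, H 5.00
Empirical formula: C3H5
Empirical-formula mass = 41.07 g/mol; 246 ÷ 41.07 ≈ 6, so the molecular formula is C18H30.

C18H30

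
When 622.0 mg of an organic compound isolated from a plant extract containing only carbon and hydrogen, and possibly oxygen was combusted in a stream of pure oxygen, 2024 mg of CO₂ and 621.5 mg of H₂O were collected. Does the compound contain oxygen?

no

mol C = 2.024 g CO₂ ÷ 44.009 g/mol = 0.045991 mol
mol H = 2 × 0.6215 g H₂O ÷ 18.015 g/mol = 0.068998 mol
C and H together account for 0.62194 g — essentially the entire 0.6220 g sample — so the compound contains no oxygen.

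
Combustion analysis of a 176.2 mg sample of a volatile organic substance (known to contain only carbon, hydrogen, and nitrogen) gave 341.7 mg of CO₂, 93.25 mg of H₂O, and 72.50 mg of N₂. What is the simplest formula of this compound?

mol C = 0.3417 g CO₂ ÷ 44.009 g/mol = 0.0077643 mol
mol H = 2 × 0.09325 g H₂O ÷ 18.015 g/mol = 0.010352 mol
mol N = 2 × 0.07250 g N₂ ÷ 28.014 g/mol = 0.0051760 mol
Divide by the smallest (0.0051760 mol): C 1.500, H 2.000, N 1.000
Multiplying each by 2 gives whole numbers: C 3.00, H 4.00, N 2.00

C3H4N2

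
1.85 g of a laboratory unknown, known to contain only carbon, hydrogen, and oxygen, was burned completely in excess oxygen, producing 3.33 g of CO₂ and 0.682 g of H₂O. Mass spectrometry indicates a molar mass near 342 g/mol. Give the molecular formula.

C14H14O10

mol C = 3.33 g CO₂ ÷ 44.009 g/mol = 0.07567 mol
mol H = 2 × 0.682 g H₂O ÷ 18.015 g/mol = 0.07571 mol
mass O = 1.85 − (0.9088 + 0.07632) = 0.8649 g → mol O = 0.8649 ÷ 15.999 = 0.05406 mol
Divide by the smallest (0.05406 mol): C 1.400, H 1.401, O 1.000
Multiplying each by 5 gives whole numbers: C 7.00, H 7.00, O 5.00
Empirical formula: C7H7O5
Empirical-formula mass = 171.13 g/mol; 342 ÷ 171.13 ≈ 2, so the molecular formula is C14H14O10.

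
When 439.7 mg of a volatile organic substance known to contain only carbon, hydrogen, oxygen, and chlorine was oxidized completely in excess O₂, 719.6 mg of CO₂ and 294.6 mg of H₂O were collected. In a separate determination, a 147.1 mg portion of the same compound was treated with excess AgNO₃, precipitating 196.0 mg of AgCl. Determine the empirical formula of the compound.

mol C = 0.7196 g CO₂ ÷ 44.009 g/mol = 0.016351 mol
mol H = 2 × 0.2946 g H₂O ÷ 18.015 g/mol = 0.032706 mol
From the AgCl data: mol Cl per gram of compound = (0.1960 ÷ 143.318) ÷ 0.1471 = 0.0092970 mol/g, so in the 0.4397 g combustion sample mol Cl = 0.0040879 mol
mass O = 0.4397 − (0.19639 + 0.032968 + 0.14492) = 0.065422 g → mol O = 0.065422 ÷ 15.999 = 0.0040892 mol
Divide by the smallest (0.0040879 mol): C 4.000, H 8.001, Cl 1.000, O 1.000

C4H8ClO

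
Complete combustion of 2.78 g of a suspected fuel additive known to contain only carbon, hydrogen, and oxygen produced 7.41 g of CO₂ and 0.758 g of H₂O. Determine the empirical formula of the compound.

mol C = 7.41 g CO₂ ÷ 44.009 g/mol = 0.1684 mol
mol H = 2 × 0.758 g H₂O ÷ 18.015 g/mol = 0.08415 mol
mass O = 2.78 − (2.022 + 0.08483) = 0.6728 g → mol O = 0.6728 ÷ 15.999 = 0.04205 mol
Divide by the smallest (0.04205 mol): C 4.004, H 2.001, O 1.000

C4H2O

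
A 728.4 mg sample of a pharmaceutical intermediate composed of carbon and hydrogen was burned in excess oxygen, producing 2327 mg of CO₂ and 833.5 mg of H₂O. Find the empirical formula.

mol C = 2.327 g CO₂ ÷ 44.009 g/mol = 0.052876 mol
mol H = 2 × 0.8335 g H₂O ÷ 18.015 g/mol = 0.092534 mol
Divide by the smallest (0.052876 mol): C 1.000, H 1.750
Multiplying each by 4 gives whole numbers: C 4.00, H 7.00

C4H7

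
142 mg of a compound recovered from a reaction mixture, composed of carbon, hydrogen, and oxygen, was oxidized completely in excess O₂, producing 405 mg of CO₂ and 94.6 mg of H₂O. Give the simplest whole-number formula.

C7H8O

mol C = 0.405 g CO₂ ÷ 44.009 g/mol = 0.009203 mol
mol H = 2 × 0.0946 g H₂O ÷ 18.015 g/mol = 0.01050 mol
mass O = 0.142 − (0.1105 + 0.01059) = 0.02088 g → mol O = 0.02088 ÷ 15.999 = 0.001305 mol
Divide by the smallest (0.001305 mol): C 7.051, H 8.047, O 1.000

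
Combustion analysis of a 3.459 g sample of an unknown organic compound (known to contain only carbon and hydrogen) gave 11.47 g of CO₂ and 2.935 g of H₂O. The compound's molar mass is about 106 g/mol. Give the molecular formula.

mol C = 11.47 g CO₂ ÷ 44.009 g/mol = 0.26063 mol
mol H = 2 × 2.935 g H₂O ÷ 18.015 g/mol = 0.32584 mol
Divide by the smallest (0.26063 mol): C 1.000, H 1.250
Multiplying each by 4 gives whole numbers: C 4.00, H 5.00
Empirical formula: C4H5
Empirical-formula mass = 53.08 g/mol; 106 ÷ 53.08 ≈ 2, so the molecular formula is C8H10.

C8H10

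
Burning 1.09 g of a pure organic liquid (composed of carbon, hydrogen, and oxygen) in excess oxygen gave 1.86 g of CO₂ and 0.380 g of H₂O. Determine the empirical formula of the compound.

mol C = 1.86 g CO₂ ÷ 44.009 g/mol = 0.04226 mol
mol H = 2 × 0.380 g H₂O ÷ 18.015 g/mol = 0.04219 mol
mass O = 1.09 − (0.5076 + 0.04252) = 0.5398 g → mol O = 0.5398 ÷ 15.999 = 0.03374 mol
Divide by the smallest (0.03374 mol): C 1.253, H 1.250, O 1.000
Multiplying each by 4 gives whole numbers: C 5.01, H 5.00, O 4.00

C5H5O4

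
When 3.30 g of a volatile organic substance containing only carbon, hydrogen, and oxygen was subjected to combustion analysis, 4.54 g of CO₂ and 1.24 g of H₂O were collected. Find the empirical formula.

C6H8O7

mol C = 4.54 g CO₂ ÷ 44.009 g/mol = 0.1032 mol
mol H = 2 × 1.24 g H₂O ÷ 18.015 g/mol = 0.1377 mol
mass O = 3.30 − (1.239 + 0.1388) = 1.922 g → mol O = 1.922 ÷ 15.999 = 0.1201 mol
Divide by the smallest (0.1032 mol): C 1.000, H 1.334, O 1.165
Multiplying each by 6 gives whole numbers: C 6.00, H 8.01, O 6.99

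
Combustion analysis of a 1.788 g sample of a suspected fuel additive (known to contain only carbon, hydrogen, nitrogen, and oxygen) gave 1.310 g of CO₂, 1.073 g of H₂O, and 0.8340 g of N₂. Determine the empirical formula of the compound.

mol C = 1.310 g CO₂ ÷ 44.009 g/mol = 0.029767 mol
mol H = 2 × 1.073 g H₂O ÷ 18.015 g/mol = 0.11912 mol
mol N = 2 × 0.8340 g N₂ ÷ 28.014 g/mol = 0.059542 mol
mass O = 1.788 − (0.35753 + 0.12008 + 0.83400) = 0.47640 g → mol O = 0.47640 ÷ 15.999 = 0.029777 mol
Divide by the smallest (0.029767 mol): C 1.000, H 4.002, N 2.000, O 1.000

CH4N2O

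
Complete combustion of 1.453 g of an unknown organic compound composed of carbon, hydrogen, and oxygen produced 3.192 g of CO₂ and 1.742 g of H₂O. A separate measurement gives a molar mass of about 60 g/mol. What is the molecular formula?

C3H8O

mol C = 3.192 g CO₂ ÷ 44.009 g/mol = 0.072531 mol
mol H = 2 × 1.742 g H₂O ÷ 18.015 g/mol = 0.19339 mol
mass O = 1.453 − (0.87117 + 0.19494) = 0.38689 g → mol O = 0.38689 ÷ 15.999 = 0.024182 mol
Divide by the smallest (0.024182 mol): C 2.999, H 7.997, O 1.000
Empirical formula: C3H8O
Empirical-formula mass = 60.10 g/mol; 60 ÷ 60.10 ≈ 1, so the molecular formula is C3H8O.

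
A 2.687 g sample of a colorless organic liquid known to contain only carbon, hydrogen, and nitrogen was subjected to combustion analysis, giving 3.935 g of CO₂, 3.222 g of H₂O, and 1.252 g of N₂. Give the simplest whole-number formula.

mol C = 3.935 g CO₂ ÷ 44.009 g/mol = 0.089414 mol
mol H = 2 × 3.222 g H₂O ÷ 18.015 g/mol = 0.35770 mol
mol N = 2 × 1.252 g N₂ ÷ 28.014 g/mol = 0.089384 mol
Divide by the smallest (0.089384 mol): C 1.000, H 4.002, N 1.000

CH4N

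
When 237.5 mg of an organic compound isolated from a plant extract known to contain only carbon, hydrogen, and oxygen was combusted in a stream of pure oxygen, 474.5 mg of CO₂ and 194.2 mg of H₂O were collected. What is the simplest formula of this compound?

C2H4O

mol C = 0.4745 g CO₂ ÷ 44.009 g/mol = 0.010782 mol
mol H = 2 × 0.1942 g H₂O ÷ 18.015 g/mol = 0.021560 mol
mass O = 0.2375 − (0.12950 + 0.021732) = 0.086266 g → mol O = 0.086266 ÷ 15.999 = 0.0053920 mol
Divide by the smallest (0.0053920 mol): C 2.000, H 3.998, O 1.000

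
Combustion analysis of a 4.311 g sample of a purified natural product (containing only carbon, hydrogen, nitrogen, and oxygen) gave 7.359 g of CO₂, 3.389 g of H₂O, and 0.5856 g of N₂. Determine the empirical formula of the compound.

mol C = 7.359 g CO₂ ÷ 44.009 g/mol = 0.16722 mol
mol H = 2 × 3.389 g H₂O ÷ 18.015 g/mol = 0.37624 mol
mol N = 2 × 0.5856 g N₂ ÷ 28.014 g/mol = 0.041808 mol
mass O = 4.311 − (2.0084 + 0.37925 + 0.58560) = 1.3377 g → mol O = 1.3377 ÷ 15.999 = 0.083613 mol
Divide by the smallest (0.041808 mol): C 4.000, H 8.999, N 1.000, O 2.000

C4H9NO2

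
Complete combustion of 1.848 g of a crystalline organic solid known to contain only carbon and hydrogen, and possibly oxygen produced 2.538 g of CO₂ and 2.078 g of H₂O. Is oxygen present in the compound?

mol C = 2.538 g CO₂ ÷ 44.009 g/mol = 0.057670 mol
mol H = 2 × 2.078 g H₂O ÷ 18.015 g/mol = 0.23070 mol
C and H account for only 0.92522 g of the 1.848 g sample; the remaining 0.92278 g must be oxygen.

yes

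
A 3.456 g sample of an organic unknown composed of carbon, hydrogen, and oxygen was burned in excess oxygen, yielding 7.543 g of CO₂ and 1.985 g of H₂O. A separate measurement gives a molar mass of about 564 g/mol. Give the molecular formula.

C28H36O12

mol C = 7.543 g CO₂ ÷ 44.009 g/mol = 0.17140 mol
mol H = 2 × 1.985 g H₂O ÷ 18.015 g/mol = 0.22037 mol
mass O = 3.456 − (2.0586 + 0.22213) = 1.1752 g → mol O = 1.1752 ÷ 15.999 = 0.073456 mol
Divide by the smallest (0.073456 mol): C 2.333, H 3.000, O 1.000
Multiplying each by 3 gives whole numbers: C 7.00, H 9.00, O 3.00
Empirical formula: C7H9O3
Empirical-formula mass = 141.15 g/mol; 564 ÷ 141.15 ≈ 4, so the molecular formula is C28H36O12.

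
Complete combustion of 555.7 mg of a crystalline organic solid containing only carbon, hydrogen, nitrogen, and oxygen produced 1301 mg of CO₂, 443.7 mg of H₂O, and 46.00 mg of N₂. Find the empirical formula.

mol C = 1.301 g CO₂ ÷ 44.009 g/mol = 0.029562 mol
mol H = 2 × 0.4437 g H₂O ÷ 18.015 g/mol = 0.049259 mol
mol N = 2 × 0.04600 g N₂ ÷ 28.014 g/mol = 0.0032841 mol
mass O = 0.5557 − (0.35507 + 0.049653 + 0.046000) = 0.10498 g → mol O = 0.10498 ÷ 15.999 = 0.0065614 mol
Divide by the smallest (0.0032841 mol): C 9.002, H 14.999, N 1.000, O 1.998

C9H15NO2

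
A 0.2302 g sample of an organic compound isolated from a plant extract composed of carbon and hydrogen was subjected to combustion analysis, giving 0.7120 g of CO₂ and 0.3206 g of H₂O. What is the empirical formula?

C5H11

mol C = 0.7120 g CO₂ ÷ 44.009 g/mol = 0.016179 mol
mol H = 2 × 0.3206 g H₂O ÷ 18.015 g/mol = 0.035593 mol
Divide by the smallest (0.016179 mol): C 1.000, H 2.200
Multiplying each by 5 gives whole numbers: C 5.00, H 11.00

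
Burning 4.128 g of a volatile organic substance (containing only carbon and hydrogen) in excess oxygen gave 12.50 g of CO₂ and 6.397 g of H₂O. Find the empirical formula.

C2H5

mol C = 12.50 g CO₂ ÷ 44.009 g/mol = 0.28403 mol
mol H = 2 × 6.397 g H₂O ÷ 18.015 g/mol = 0.71019 mol
Divide by the smallest (0.28403 mol): C 1.000, H 2.500
Multiplying each by 2 gives whole numbers: C 2.00, H 5.00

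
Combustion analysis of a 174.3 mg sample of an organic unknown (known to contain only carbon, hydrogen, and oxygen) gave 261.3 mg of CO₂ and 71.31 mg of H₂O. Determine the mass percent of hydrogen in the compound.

4.58%

mol C = 0.2613 g CO₂ ÷ 44.009 g/mol = 0.0059374 mol
mol H = 2 × 0.07131 g H₂O ÷ 18.015 g/mol = 0.0079167 mol
mass O = 0.1743 − (0.071314 + 0.0079801) = 0.095006 g → mol O = 0.095006 ÷ 15.999 = 0.0059382 mol
mass % H = 0.0079801 g ÷ 0.1743 g × 100%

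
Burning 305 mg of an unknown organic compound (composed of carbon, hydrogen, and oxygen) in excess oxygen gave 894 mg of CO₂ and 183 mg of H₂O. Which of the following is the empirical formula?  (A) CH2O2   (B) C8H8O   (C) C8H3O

(B) C8H8O

mol C = 0.894 g CO₂ ÷ 44.009 g/mol = 0.02031 mol
mol H = 2 × 0.183 g H₂O ÷ 18.015 g/mol = 0.02032 mol
mass O = 0.305 − (0.2440 + 0.02048) = 0.04053 g → mol O = 0.04053 ÷ 15.999 = 0.002533 mol
Divide by the smallest (0.002533 mol): C 8.019, H 8.020, O 1.000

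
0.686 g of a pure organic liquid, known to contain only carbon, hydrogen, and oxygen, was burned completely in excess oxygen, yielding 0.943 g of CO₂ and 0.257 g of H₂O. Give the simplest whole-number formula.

mol C = 0.943 g CO₂ ÷ 44.009 g/mol = 0.02143 mol
mol H = 2 × 0.257 g H₂O ÷ 18.015 g/mol = 0.02853 mol
mass O = 0.686 − (0.2574 + 0.02876) = 0.3999 g → mol O = 0.3999 ÷ 15.999 = 0.02499 mol
Divide by the smallest (0.02143 mol): C 1.000, H 1.332, O 1.166
Multiplying each by 6 gives whole numbers: C 6.00, H 7.99, O 7.00

C6H8O7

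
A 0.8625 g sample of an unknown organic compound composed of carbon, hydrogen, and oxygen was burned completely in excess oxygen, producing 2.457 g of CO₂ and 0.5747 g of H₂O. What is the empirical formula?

mol C = 2.457 g CO₂ ÷ 44.009 g/mol = 0.055829 mol
mol H = 2 × 0.5747 g H₂O ÷ 18.015 g/mol = 0.063802 mol
mass O = 0.8625 − (0.67057 + 0.064313) = 0.12762 g → mol O = 0.12762 ÷ 15.999 = 0.0079767 mol
Divide by the smallest (0.0079767 mol): C 6.999, H 7.999, O 1.000

C7H8O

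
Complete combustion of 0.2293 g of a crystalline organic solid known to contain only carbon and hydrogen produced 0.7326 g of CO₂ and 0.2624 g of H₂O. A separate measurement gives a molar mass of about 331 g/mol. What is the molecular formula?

C24H42

mol C = 0.7326 g CO₂ ÷ 44.009 g/mol = 0.016647 mol
mol H = 2 × 0.2624 g H₂O ÷ 18.015 g/mol = 0.029131 mol
Divide by the smallest (0.016647 mol): C 1.000, H 1.750
Multiplying each by 4 gives whole numbers: C 4.00, H 7.00
Empirical formula: C4H7
Empirical-formula mass = 55.10 g/mol; 331 ÷ 55.10 ≈ 6, so the molecular formula is C24H42.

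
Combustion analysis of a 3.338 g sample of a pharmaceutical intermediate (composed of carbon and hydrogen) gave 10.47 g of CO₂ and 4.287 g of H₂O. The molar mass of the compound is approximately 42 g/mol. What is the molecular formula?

C3H6

mol C = 10.47 g CO₂ ÷ 44.009 g/mol = 0.23791 mol
mol H = 2 × 4.287 g H₂O ÷ 18.015 g/mol = 0.47594 mol
Divide by the smallest (0.23791 mol): C 1.000, H 2.001
Empirical formula: CH2
Empirical-formula mass = 14.03 g/mol; 42 ÷ 14.03 ≈ 3, so the molecular formula is C3H6.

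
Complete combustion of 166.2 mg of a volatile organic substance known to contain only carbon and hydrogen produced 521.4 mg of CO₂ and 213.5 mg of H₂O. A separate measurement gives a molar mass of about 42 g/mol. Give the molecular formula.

mol C = 0.5214 g CO₂ ÷ 44.009 g/mol = 0.011848 mol
mol H = 2 × 0.2135 g H₂O ÷ 18.015 g/mol = 0.023702 mol
Divide by the smallest (0.011848 mol): C 1.000, H 2.001
Empirical formula: CH2
Empirical-formula mass = 14.03 g/mol; 42 ÷ 14.03 ≈ 3, so the molecular formula is C3H6.

C3H6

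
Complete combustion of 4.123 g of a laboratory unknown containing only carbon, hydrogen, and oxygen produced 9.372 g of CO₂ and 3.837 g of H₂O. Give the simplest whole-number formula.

C3H6O

mol C = 9.372 g CO₂ ÷ 44.009 g/mol = 0.21296 mol
mol H = 2 × 3.837 g H₂O ÷ 18.015 g/mol = 0.42598 mol
mass O = 4.123 − (2.5578 + 0.42939) = 1.1358 g → mol O = 1.1358 ÷ 15.999 = 0.070992 mol
Divide by the smallest (0.070992 mol): C 3.000, H 6.000, O 1.000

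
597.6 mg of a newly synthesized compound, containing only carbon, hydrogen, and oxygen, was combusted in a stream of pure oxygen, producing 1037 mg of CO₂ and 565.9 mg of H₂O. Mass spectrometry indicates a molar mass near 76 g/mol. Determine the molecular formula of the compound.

mol C = 1.037 g CO₂ ÷ 44.009 g/mol = 0.023563 mol
mol H = 2 × 0.5659 g H₂O ÷ 18.015 g/mol = 0.062825 mol
mass O = 0.5976 − (0.28302 + 0.063328) = 0.25125 g → mol O = 0.25125 ÷ 15.999 = 0.015704 mol
Divide by the smallest (0.015704 mol): C 1.500, H 4.001, O 1.000
Multiplying each by 2 gives whole numbers: C 3.00, H 8.00, O 2.00
Empirical formula: C3H8O2
Empirical-formula mass = 76.09 g/mol; 76 ÷ 76.09 ≈ 1, so the molecular formula is C3H8O2.

C3H8O2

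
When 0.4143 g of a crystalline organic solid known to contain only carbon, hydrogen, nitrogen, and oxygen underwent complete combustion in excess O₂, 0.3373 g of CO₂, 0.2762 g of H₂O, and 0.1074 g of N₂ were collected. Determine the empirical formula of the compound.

mol C = 0.3373 g CO₂ ÷ 44.009 g/mol = 0.0076643 mol
mol H = 2 × 0.2762 g H₂O ÷ 18.015 g/mol = 0.030663 mol
mol N = 2 × 0.1074 g N₂ ÷ 28.014 g/mol = 0.0076676 mol
mass O = 0.4143 − (0.092056 + 0.030909 + 0.10740) = 0.18393 g → mol O = 0.18393 ÷ 15.999 = 0.011497 mol
Divide by the smallest (0.0076643 mol): C 1.000, H 4.001, N 1.000, O 1.500
Multiplying each by 2 gives whole numbers: C 2.00, H 8.00, N 2.00, O 3.00

C2H8N2O3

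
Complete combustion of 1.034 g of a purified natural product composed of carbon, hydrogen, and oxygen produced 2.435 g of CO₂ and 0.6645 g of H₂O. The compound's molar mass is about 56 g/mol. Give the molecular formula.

mol C = 2.435 g CO₂ ÷ 44.009 g/mol = 0.055330 mol
mol H = 2 × 0.6645 g H₂O ÷ 18.015 g/mol = 0.073772 mol
mass O = 1.034 − (0.66456 + 0.074362) = 0.29507 g → mol O = 0.29507 ÷ 15.999 = 0.018443 mol
Divide by the smallest (0.018443 mol): C 3.000, H 4.000, O 1.000
Empirical formula: C3H4O
Empirical-formula mass = 56.06 g/mol; 56 ÷ 56.06 ≈ 1, so the molecular formula is C3H4O.

C3H4O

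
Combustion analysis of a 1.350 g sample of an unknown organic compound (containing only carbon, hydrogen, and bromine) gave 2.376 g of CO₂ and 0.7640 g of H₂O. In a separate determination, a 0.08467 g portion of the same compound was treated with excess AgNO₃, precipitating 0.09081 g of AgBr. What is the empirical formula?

mol C = 2.376 g CO₂ ÷ 44.009 g/mol = 0.053989 mol
mol H = 2 × 0.7640 g H₂O ÷ 18.015 g/mol = 0.084818 mol
From the AgBr data: mol Br per gram of compound = (0.09081 ÷ 187.772) ÷ 0.08467 = 0.0057118 mol/g, so in the 1.350 g combustion sample mol Br = 0.0077109 mol
Divide by the smallest (0.0077109 mol): C 7.002, H 11.000, Br 1.000

C7H11Br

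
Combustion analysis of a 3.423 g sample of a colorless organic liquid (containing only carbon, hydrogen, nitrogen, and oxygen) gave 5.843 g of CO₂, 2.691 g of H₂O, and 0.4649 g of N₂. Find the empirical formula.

C4H9NO2

mol C = 5.843 g CO₂ ÷ 44.009 g/mol = 0.13277 mol
mol H = 2 × 2.691 g H₂O ÷ 18.015 g/mol = 0.29875 mol
mol N = 2 × 0.4649 g N₂ ÷ 28.014 g/mol = 0.033191 mol
mass O = 3.423 − (1.5947 + 0.30114 + 0.46490) = 1.0623 g → mol O = 1.0623 ÷ 15.999 = 0.066397 mol
Divide by the smallest (0.033191 mol): C 4.000, H 9.001, N 1.000, O 2.000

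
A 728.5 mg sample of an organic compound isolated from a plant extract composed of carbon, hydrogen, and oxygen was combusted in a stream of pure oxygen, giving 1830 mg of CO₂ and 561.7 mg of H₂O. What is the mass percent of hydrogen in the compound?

mol C = 1.830 g CO₂ ÷ 44.009 g/mol = 0.041582 mol
mol H = 2 × 0.5617 g H₂O ÷ 18.015 g/mol = 0.062359 mol
mass O = 0.7285 − (0.49945 + 0.062858) = 0.16620 g → mol O = 0.16620 ÷ 15.999 = 0.010388 mol
mass % H = 0.062858 g ÷ 0.7285 g × 100%

8.63%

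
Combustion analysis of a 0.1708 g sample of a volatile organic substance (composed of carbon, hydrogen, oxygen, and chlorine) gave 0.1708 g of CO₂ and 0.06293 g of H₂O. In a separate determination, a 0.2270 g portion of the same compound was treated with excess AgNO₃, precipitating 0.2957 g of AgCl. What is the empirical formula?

C5H9Cl2O5

mol C = 0.1708 g CO₂ ÷ 44.009 g/mol = 0.0038810 mol
mol H = 2 × 0.06293 g H₂O ÷ 18.015 g/mol = 0.0069864 mol
From the AgCl data: mol Cl per gram of compound = (0.2957 ÷ 143.318) ÷ 0.2270 = 0.0090892 mol/g, so in the 0.1708 g combustion sample mol Cl = 0.0015524 mol
mass O = 0.1708 − (0.046615 + 0.0070423 + 0.055034) = 0.062109 g → mol O = 0.062109 ÷ 15.999 = 0.0038821 mol
Divide by the smallest (0.0015524 mol): C 2.500, H 4.500, Cl 1.000, O 2.501
Multiplying each by 2 gives whole numbers: C 5.00, H 9.00, Cl 2.00, O 5.00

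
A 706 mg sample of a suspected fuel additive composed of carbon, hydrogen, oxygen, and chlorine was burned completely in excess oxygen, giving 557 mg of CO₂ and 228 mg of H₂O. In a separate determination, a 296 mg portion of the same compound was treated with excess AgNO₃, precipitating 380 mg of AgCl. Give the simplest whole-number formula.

C2H4ClO3

mol C = 0.557 g CO₂ ÷ 44.009 g/mol = 0.01266 mol
mol H = 2 × 0.228 g H₂O ÷ 18.015 g/mol = 0.02531 mol
From the AgCl data: mol Cl per gram of compound = (0.380 ÷ 143.318) ÷ 0.296 = 0.008958 mol/g, so in the 0.706 g combustion sample mol Cl = 0.006324 mol
mass O = 0.706 − (0.1520 + 0.02551 + 0.2242) = 0.3043 g → mol O = 0.3043 ÷ 15.999 = 0.01902 mol
Divide by the smallest (0.006324 mol): C 2.001, H 4.003, Cl 1.000, O 3.007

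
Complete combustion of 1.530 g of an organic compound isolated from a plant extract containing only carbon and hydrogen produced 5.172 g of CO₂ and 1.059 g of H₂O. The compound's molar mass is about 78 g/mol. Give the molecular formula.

mol C = 5.172 g CO₂ ÷ 44.009 g/mol = 0.11752 mol
mol H = 2 × 1.059 g H₂O ÷ 18.015 g/mol = 0.11757 mol
Divide by the smallest (0.11752 mol): C 1.000, H 1.000
Empirical formula: CH
Empirical-formula mass = 13.02 g/mol; 78 ÷ 13.02 ≈ 6, so the molecular formula is C6H6.

C6H6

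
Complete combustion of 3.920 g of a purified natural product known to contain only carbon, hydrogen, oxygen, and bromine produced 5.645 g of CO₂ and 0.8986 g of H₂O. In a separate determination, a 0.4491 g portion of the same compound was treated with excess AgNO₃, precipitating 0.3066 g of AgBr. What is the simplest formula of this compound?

mol C = 5.645 g CO₂ ÷ 44.009 g/mol = 0.12827 mol
mol H = 2 × 0.8986 g H₂O ÷ 18.015 g/mol = 0.099761 mol
From the AgBr data: mol Br per gram of compound = (0.3066 ÷ 187.772) ÷ 0.4491 = 0.0036358 mol/g, so in the 3.920 g combustion sample mol Br = 0.014252 mol
mass O = 3.920 − (1.5406 + 0.10056 + 1.1388) = 1.1400 g → mol O = 1.1400 ÷ 15.999 = 0.071254 mol
Divide by the smallest (0.014252 mol): C 9.000, H 7.000, Br 1.000, O 4.999

C9H7BrO5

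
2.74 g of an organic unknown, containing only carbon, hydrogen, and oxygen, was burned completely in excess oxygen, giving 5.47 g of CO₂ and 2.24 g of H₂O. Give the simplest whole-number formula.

C2H4O

mol C = 5.47 g CO₂ ÷ 44.009 g/mol = 0.1243 mol
mol H = 2 × 2.24 g H₂O ÷ 18.015 g/mol = 0.2487 mol
mass O = 2.74 − (1.493 + 0.2507) = 0.9964 g → mol O = 0.9964 ÷ 15.999 = 0.06228 mol
Divide by the smallest (0.06228 mol): C 1.996, H 3.993, O 1.000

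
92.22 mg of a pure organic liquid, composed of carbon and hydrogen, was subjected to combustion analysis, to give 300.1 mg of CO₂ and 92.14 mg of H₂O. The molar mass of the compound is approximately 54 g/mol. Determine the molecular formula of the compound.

mol C = 0.3001 g CO₂ ÷ 44.009 g/mol = 0.0068191 mol
mol H = 2 × 0.09214 g H₂O ÷ 18.015 g/mol = 0.010229 mol
Divide by the smallest (0.0068191 mol): C 1.000, H 1.500
Multiplying each by 2 gives whole numbers: C 2.00, H 3.00
Empirical formula: C2H3
Empirical-formula mass = 27.05 g/mol; 54 ÷ 27.05 ≈ 2, so the molecular formula is C4H6.

C4H6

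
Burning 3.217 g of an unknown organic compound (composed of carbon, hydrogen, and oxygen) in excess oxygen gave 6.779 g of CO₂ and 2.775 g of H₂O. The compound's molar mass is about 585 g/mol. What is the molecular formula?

mol C = 6.779 g CO₂ ÷ 44.009 g/mol = 0.15404 mol
mol H = 2 × 2.775 g H₂O ÷ 18.015 g/mol = 0.30808 mol
mass O = 3.217 − (1.8501 + 0.31054) = 1.0563 g → mol O = 1.0563 ÷ 15.999 = 0.066024 mol
Divide by the smallest (0.066024 mol): C 2.333, H 4.666, O 1.000
Multiplying each by 3 gives whole numbers: C 7.00, H 14.00, O 3.00
Empirical formula: C7H14O3
Empirical-formula mass = 146.19 g/mol; 585 ÷ 146.19 ≈ 4, so the molecular formula is C28H56O12.

C28H56O12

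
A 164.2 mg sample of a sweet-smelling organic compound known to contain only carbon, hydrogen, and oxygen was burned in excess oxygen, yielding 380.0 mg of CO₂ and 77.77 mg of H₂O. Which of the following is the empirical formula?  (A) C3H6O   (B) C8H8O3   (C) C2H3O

(B) C8H8O3

mol C = 0.3800 g CO₂ ÷ 44.009 g/mol = 0.0086346 mol
mol H = 2 × 0.07777 g H₂O ÷ 18.015 g/mol = 0.0086339 mol
mass O = 0.1642 − (0.10371 + 0.0087030) = 0.051787 g → mol O = 0.051787 ÷ 15.999 = 0.0032369 mol
Divide by the smallest (0.0032369 mol): C 2.668, H 2.667, O 1.000
Multiplying each by 3 gives whole numbers: C 8.00, H 8.00, O 3.00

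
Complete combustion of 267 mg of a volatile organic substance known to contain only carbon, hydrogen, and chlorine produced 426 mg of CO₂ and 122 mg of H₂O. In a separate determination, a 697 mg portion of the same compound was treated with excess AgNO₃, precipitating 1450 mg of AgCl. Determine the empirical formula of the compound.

mol C = 0.426 g CO₂ ÷ 44.009 g/mol = 0.009680 mol
mol H = 2 × 0.122 g H₂O ÷ 18.015 g/mol = 0.01354 mol
From the AgCl data: mol Cl per gram of compound = (1.45 ÷ 143.318) ÷ 0.697 = 0.01452 mol/g, so in the 0.267 g combustion sample mol Cl = 0.003876 mol
Divide by the smallest (0.003876 mol): C 2.498, H 3.495, Cl 1.000
Multiplying each by 2 gives whole numbers: C 5.00, H 6.99, Cl 2.00

C5H7Cl2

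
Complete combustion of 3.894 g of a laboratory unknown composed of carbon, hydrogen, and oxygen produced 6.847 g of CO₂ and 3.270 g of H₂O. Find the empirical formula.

C3H7O2

mol C = 6.847 g CO₂ ÷ 44.009 g/mol = 0.15558 mol
mol H = 2 × 3.270 g H₂O ÷ 18.015 g/mol = 0.36303 mol
mass O = 3.894 − (1.8687 + 0.36594) = 1.6594 g → mol O = 1.6594 ÷ 15.999 = 0.10372 mol
Divide by the smallest (0.10372 mol): C 1.500, H 3.500, O 1.000
Multiplying each by 2 gives whole numbers: C 3.00, H 7.00, O 2.00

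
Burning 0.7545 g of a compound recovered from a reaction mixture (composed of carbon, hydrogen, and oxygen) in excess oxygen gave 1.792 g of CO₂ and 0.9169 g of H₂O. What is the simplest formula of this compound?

C4H10O

mol C = 1.792 g CO₂ ÷ 44.009 g/mol = 0.040719 mol
mol H = 2 × 0.9169 g H₂O ÷ 18.015 g/mol = 0.10179 mol
mass O = 0.7545 − (0.48908 + 0.10261) = 0.16282 g → mol O = 0.16282 ÷ 15.999 = 0.010177 mol
Divide by the smallest (0.010177 mol): C 4.001, H 10.003, O 1.000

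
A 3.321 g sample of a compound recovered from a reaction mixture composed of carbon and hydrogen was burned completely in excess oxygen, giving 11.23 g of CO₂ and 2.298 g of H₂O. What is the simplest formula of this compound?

CH

mol C = 11.23 g CO₂ ÷ 44.009 g/mol = 0.25518 mol
mol H = 2 × 2.298 g H₂O ÷ 18.015 g/mol = 0.25512 mol
Divide by the smallest (0.25512 mol): C 1.000, H 1.000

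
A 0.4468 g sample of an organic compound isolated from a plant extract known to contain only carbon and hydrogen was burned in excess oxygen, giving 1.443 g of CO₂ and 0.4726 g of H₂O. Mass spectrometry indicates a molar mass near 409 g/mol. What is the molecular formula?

mol C = 1.443 g CO₂ ÷ 44.009 g/mol = 0.032789 mol
mol H = 2 × 0.4726 g H₂O ÷ 18.015 g/mol = 0.052467 mol
Divide by the smallest (0.032789 mol): C 1.000, H 1.600
Multiplying each by 5 gives whole numbers: C 5.00, H 8.00
Empirical formula: C5H8
Empirical-formula mass = 68.12 g/mol; 409 ÷ 68.12 ≈ 6, so the molecular formula is C30H48.

C30H48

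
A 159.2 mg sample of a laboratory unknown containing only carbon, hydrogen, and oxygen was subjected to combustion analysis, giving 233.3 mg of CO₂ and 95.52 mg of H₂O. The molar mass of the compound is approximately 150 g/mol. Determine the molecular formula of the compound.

mol C = 0.2333 g CO₂ ÷ 44.009 g/mol = 0.0053012 mol
mol H = 2 × 0.09552 g H₂O ÷ 18.015 g/mol = 0.010604 mol
mass O = 0.1592 − (0.063673 + 0.010689) = 0.084838 g → mol O = 0.084838 ÷ 15.999 = 0.0053027 mol
Divide by the smallest (0.0053012 mol): C 1.000, H 2.000, O 1.000
Empirical formula: CH2O
Empirical-formula mass = 30.03 g/mol; 150 ÷ 30.03 ≈ 5, so the molecular formula is C5H10O5.

C5H10O5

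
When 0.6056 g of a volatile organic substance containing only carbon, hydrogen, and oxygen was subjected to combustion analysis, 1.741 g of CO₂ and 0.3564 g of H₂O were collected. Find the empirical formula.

mol C = 1.741 g CO₂ ÷ 44.009 g/mol = 0.039560 mol
mol H = 2 × 0.3564 g H₂O ÷ 18.015 g/mol = 0.039567 mol
mass O = 0.6056 − (0.47516 + 0.039884) = 0.090560 g → mol O = 0.090560 ÷ 15.999 = 0.0056604 mol
Divide by the smallest (0.0056604 mol): C 6.989, H 6.990, O 1.000

C7H7O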